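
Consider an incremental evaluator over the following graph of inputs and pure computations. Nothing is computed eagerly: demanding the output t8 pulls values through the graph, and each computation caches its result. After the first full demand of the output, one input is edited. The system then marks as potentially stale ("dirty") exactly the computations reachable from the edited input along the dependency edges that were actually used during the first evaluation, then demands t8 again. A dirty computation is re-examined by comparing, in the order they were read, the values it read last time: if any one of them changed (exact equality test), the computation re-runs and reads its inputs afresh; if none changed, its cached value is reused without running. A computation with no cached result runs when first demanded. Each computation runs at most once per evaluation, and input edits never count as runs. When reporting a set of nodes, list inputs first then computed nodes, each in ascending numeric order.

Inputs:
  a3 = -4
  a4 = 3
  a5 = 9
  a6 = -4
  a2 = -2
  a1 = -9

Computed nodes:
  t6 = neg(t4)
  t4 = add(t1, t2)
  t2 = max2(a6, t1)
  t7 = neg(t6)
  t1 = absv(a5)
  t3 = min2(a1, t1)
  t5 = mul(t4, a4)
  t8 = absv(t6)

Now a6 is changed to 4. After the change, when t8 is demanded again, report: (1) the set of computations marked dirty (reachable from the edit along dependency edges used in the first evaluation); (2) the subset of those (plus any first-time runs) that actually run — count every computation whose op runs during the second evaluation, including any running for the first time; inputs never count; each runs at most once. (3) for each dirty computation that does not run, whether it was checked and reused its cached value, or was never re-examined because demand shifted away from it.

Dirty set: t2, t4, t6, t8.
Run set: t2 (1 run).
Re-examined without running (cache reused): t4, t6, t8.
The important point: t2 recomputes to an identical value, and the output ends up unchanged.

Initial pass — values computed on the first demand:
  t1 = absv(9) = 9
  t2 = max2(-4, 9) = 9
  t4 = add(9, 9) = 18
  t6 = neg(18) = -18
  t8 = absv(-18) = 18

Second demand — change propagation:
  t2: re-runs because a6 -4->4; new result 9 (unchanged).
  t4: re-examined; everything it read last time is the same (t1 unchanged, t2 unchanged) — cache 18 kept, no run.
  t6: re-examined; everything it read last time is the same (t4 unchanged) — cache -18 kept, no run.
  t8: re-examined; everything it read last time is the same (t6 unchanged) — cache 18 kept, no run.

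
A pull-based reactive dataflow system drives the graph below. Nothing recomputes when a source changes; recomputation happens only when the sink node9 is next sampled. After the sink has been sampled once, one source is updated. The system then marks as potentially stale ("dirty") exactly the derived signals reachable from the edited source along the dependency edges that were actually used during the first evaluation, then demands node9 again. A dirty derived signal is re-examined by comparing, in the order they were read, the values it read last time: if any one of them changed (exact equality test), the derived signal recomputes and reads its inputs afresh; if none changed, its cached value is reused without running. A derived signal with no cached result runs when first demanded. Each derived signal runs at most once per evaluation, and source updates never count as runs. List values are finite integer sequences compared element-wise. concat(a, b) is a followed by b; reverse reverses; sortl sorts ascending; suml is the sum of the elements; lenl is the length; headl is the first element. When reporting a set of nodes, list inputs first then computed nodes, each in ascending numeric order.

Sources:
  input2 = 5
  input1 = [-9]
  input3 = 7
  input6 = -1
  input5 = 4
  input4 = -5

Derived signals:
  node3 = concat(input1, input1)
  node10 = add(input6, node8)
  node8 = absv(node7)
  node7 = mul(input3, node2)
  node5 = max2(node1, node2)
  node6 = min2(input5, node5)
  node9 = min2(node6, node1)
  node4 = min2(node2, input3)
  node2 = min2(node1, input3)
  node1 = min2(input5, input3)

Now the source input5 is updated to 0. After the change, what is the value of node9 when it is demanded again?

New value of node9: 0.

First evaluation (everything demanded from the output):
  node1 = min2(4, 7) = 4
  node2 = min2(4, 7) = 4
  node5 = max2(4, 4) = 4
  node6 = min2(4, 4) = 4
  node9 = min2(4, 4) = 4

Propagation after the edit:
  node1: runs — input5 4->0; result 0.
  node2: runs — node1 4->0; result 0.
  node5: runs — node1 4->0; node2 4->0; result 0.
  node6: runs — input5 4->0; node5 4->0; result 0.
  node9: runs — node6 4->0; node1 4->0; result 0.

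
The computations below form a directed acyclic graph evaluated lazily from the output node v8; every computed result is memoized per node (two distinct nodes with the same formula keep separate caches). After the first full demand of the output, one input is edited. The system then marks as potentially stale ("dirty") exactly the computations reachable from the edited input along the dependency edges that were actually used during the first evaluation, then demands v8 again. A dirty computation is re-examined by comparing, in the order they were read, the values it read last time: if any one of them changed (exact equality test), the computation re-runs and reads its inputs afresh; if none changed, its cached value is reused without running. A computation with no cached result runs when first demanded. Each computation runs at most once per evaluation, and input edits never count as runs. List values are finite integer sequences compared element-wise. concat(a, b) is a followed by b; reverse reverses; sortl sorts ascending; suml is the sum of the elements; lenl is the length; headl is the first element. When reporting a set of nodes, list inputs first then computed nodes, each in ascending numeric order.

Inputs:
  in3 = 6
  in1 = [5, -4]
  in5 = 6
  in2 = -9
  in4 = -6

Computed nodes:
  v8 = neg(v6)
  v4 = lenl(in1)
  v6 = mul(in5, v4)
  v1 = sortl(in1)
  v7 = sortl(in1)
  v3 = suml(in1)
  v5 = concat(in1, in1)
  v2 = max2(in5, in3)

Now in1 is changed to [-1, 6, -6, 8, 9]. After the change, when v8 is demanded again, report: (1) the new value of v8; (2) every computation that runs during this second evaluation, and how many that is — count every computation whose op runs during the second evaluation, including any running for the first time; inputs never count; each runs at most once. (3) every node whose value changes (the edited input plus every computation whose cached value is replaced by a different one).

Demanding v8 again yields -30.
3 computations run: v4, v6, v8.
The nodes whose values change: in1, v4, v6, v8.

First demand of the output computes:
  v4 = lenl([5, -4]) = 2
  v6 = mul(6, 2) = 12
  v8 = neg(12) = -12

After the edit, cleaning proceeds:
  v4: a read changed (in1 [5, -4]->[-1, 6, -6, 8, 9]) — executes, giving 5.
  v6: a read changed (v4 2->5) — executes, giving 30.
  v8: a read changed (v6 12->30) — executes, giving -30.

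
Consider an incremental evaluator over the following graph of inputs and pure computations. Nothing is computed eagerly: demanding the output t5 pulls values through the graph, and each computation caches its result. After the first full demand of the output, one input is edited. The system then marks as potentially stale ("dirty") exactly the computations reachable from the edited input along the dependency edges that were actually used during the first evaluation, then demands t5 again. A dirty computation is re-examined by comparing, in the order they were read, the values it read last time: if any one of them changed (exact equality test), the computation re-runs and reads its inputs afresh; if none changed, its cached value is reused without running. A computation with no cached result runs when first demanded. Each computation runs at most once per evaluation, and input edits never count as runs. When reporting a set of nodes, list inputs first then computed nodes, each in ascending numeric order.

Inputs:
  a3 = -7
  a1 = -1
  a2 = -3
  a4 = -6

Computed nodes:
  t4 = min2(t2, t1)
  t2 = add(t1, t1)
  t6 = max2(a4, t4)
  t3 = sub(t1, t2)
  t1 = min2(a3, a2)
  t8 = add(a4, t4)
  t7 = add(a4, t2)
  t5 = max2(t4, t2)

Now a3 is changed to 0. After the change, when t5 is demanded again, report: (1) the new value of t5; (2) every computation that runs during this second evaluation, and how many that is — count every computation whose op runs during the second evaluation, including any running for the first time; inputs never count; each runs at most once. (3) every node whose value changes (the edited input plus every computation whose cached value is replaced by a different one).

t5 now evaluates to -6.
Run set: t1, t2, t4, t5 (4 run).
Changed values: a3, t1, t2, t4, t5.

Initial pass — values computed on the first demand:
  t1 = min2(-7, -3) = -7
  t2 = add(-7, -7) = -14
  t4 = min2(-14, -7) = -14
  t5 = max2(-14, -14) = -14

Second demand — change propagation:
  t1: re-runs because a3 -7->0; new result -3.
  t2: re-runs because t1 -7->-3; t1 -7->-3; new result -6.
  t4: re-runs because t2 -14->-6; t1 -7->-3; new result -6.
  t5: re-runs because t4 -14->-6; t2 -14->-6; new result -6.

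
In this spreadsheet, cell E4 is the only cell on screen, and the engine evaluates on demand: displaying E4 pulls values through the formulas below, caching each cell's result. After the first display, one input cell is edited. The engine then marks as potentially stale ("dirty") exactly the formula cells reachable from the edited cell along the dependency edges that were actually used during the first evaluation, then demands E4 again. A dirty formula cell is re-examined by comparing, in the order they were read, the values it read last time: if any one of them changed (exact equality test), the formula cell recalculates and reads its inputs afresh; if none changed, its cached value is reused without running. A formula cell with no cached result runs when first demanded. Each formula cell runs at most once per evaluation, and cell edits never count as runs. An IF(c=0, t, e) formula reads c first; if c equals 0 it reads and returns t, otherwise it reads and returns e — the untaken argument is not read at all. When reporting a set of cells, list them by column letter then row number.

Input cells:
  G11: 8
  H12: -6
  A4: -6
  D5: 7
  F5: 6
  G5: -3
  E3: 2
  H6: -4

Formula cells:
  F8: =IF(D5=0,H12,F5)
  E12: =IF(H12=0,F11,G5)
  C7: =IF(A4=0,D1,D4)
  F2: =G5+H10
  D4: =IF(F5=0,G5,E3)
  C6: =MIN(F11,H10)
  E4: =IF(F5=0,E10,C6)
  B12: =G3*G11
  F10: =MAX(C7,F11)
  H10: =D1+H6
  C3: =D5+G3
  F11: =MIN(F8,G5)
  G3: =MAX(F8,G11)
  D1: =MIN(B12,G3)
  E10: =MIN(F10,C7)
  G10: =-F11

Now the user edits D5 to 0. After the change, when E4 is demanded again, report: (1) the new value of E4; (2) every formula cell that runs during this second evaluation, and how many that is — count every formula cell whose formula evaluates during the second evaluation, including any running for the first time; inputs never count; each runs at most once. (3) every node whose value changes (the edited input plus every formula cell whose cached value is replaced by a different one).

E4 now evaluates to -6.
Run set: C6, E4, F8, F11, G3 (5 run).
Changed values: C6, D5, E4, F8, F11.
The important point: at B12 every value read last time is unchanged, so the dirty flag clears without a run.

Initial pass — values computed on the first demand:
  F8 = IF(D5=0: D5=7 -> else branch F5) = 6
  F11 = MIN(6, -3) = -3
  G3 = MAX(6, 8) = 8
  B12 = 8 * 8 = 64
  D1 = MIN(64, 8) = 8
  H10 = 8 + -4 = 4
  C6 = MIN(-3, 4) = -3
  E4 = IF(F5=0: F5=6 -> else branch C6) = -3

Second demand — change propagation:
  F8: re-runs because D5 7->0; new result -6.
  F11: re-runs because F8 6->-6; new result -6.
  G3: re-runs because F8 6->-6; new result 8 (unchanged).
  B12: re-examined; everything it read last time is the same (G3 unchanged, G11 unchanged) — cache 64 kept, no run.
  D1: re-examined; everything it read last time is the same (B12 unchanged, G3 unchanged) — cache 8 kept, no run.
  H10: re-examined; everything it read last time is the same (D1 unchanged, H6 unchanged) — cache 4 kept, no run.
  C6: re-runs because F11 -3->-6; new result -6.
  E4: re-runs because C6 -3->-6; new result -6.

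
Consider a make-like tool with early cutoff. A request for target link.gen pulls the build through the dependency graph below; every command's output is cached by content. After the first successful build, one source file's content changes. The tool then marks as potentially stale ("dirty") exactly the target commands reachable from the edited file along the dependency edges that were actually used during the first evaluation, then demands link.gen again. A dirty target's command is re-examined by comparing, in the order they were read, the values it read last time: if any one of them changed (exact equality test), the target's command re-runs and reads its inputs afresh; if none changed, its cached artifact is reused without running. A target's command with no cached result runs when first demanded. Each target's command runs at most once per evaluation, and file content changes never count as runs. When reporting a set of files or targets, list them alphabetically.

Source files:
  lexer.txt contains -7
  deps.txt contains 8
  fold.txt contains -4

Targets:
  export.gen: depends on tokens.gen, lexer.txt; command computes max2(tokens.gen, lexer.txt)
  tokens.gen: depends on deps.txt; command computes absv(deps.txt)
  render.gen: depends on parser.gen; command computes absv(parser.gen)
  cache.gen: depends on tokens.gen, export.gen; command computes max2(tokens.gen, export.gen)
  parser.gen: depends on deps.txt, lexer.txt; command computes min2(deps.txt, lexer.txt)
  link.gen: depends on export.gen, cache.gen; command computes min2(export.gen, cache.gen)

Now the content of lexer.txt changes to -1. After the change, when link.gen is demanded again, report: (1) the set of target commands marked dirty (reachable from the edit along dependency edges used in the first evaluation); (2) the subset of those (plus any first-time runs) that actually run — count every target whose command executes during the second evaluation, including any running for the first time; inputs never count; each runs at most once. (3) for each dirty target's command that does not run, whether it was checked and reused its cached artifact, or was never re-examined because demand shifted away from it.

First demand of the output computes:
  tokens.gen = absv(8) = 8
  export.gen = max2(8, -7) = 8
  cache.gen = max2(8, 8) = 8
  link.gen = min2(8, 8) = 8

After the edit, cleaning proceeds:
  export.gen: a read changed (lexer.txt -7->-1) — executes, giving 8 — identical to its old value.
  cache.gen: dirty, but its reads are unchanged (tokens.gen unchanged, export.gen unchanged); cached 8 stands.
  link.gen: dirty, but its reads are unchanged (export.gen unchanged, cache.gen unchanged); cached 8 stands.

Note the absorption at export.gen: it re-runs yet its value is the same, leaving the output's value untouched.

The edit dirties: cache.gen, export.gen, link.gen.
1 target commands run: export.gen.
Cache hits after checking: cache.gen, link.gen.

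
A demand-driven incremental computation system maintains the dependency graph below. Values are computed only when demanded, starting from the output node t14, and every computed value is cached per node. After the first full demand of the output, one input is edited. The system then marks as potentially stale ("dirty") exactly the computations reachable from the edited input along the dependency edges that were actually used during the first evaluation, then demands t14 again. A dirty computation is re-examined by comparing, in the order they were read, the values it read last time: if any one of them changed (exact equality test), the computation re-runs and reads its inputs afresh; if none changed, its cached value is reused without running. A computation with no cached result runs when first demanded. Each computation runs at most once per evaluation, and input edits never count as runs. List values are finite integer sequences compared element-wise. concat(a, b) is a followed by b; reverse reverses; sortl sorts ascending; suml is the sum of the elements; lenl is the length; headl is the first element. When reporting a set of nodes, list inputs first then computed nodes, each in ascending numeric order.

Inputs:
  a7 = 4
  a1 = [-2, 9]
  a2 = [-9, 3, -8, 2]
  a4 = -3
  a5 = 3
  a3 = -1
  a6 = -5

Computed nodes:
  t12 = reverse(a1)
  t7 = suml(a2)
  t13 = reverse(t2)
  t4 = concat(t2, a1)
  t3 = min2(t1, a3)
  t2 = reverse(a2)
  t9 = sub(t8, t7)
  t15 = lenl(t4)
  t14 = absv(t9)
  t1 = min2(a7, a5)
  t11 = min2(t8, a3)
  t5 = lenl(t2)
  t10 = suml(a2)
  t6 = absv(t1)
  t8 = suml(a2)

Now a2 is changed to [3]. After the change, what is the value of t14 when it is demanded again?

New value of t14: 0.
Key observation: the change is absorbed at t9 — it re-runs but produces the same value, and the output's value is unchanged.

First evaluation (everything demanded from the output):
  t7 = suml([-9, 3, -8, 2]) = -12
  t8 = suml([-9, 3, -8, 2]) = -12
  t9 = sub(-12, -12) = 0
  t14 = absv(0) = 0

Propagation after the edit:
  t7: runs — a2 [-9, 3, -8, 2]->[3]; result 3.
  t8: runs — a2 [-9, 3, -8, 2]->[3]; result 3.
  t9: runs — t8 -12->3; t7 -12->3; result 0 (same value as before).
  t14: checked — values it read are unchanged (t9 unchanged); reused cached 0 without running.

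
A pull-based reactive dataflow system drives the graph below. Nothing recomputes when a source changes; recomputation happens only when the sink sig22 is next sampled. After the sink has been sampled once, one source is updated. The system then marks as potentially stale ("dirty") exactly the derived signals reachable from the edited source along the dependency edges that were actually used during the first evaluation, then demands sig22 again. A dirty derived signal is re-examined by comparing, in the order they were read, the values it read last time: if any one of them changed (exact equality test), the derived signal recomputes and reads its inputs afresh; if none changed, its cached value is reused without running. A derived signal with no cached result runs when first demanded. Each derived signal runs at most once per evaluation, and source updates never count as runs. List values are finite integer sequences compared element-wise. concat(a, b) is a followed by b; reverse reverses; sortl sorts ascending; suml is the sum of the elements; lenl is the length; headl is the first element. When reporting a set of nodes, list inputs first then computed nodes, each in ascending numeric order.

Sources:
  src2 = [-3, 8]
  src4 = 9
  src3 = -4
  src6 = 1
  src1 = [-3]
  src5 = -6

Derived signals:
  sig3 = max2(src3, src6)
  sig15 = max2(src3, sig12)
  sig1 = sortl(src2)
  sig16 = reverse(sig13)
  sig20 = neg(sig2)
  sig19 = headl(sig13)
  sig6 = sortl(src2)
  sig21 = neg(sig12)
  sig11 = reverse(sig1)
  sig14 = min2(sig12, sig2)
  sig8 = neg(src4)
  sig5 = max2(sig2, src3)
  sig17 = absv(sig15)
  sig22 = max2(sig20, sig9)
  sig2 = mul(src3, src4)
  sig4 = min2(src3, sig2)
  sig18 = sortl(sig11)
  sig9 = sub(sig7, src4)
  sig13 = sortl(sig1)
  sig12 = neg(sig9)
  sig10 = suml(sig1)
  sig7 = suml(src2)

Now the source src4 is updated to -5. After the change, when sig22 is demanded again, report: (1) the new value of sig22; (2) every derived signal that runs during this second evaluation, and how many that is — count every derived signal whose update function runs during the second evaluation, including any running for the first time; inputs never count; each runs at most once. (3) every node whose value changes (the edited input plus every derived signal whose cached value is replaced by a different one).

New value of sig22: 10.
Derived signals that run: sig2, sig9, sig20, sig22 — 4 in total.
Values that change: src4, sig2, sig9, sig20, sig22.

First evaluation (everything demanded from the output):
  sig2 = mul(-4, 9) = -36
  sig7 = suml([-3, 8]) = 5
  sig9 = sub(5, 9) = -4
  sig20 = neg(-36) = 36
  sig22 = max2(36, -4) = 36

Propagation after the edit:
  sig2: runs — src4 9->-5; result 20.
  sig9: runs — src4 9->-5; result 10.
  sig20: runs — sig2 -36->20; result -20.
  sig22: runs — sig20 36->-20; sig9 -4->10; result 10.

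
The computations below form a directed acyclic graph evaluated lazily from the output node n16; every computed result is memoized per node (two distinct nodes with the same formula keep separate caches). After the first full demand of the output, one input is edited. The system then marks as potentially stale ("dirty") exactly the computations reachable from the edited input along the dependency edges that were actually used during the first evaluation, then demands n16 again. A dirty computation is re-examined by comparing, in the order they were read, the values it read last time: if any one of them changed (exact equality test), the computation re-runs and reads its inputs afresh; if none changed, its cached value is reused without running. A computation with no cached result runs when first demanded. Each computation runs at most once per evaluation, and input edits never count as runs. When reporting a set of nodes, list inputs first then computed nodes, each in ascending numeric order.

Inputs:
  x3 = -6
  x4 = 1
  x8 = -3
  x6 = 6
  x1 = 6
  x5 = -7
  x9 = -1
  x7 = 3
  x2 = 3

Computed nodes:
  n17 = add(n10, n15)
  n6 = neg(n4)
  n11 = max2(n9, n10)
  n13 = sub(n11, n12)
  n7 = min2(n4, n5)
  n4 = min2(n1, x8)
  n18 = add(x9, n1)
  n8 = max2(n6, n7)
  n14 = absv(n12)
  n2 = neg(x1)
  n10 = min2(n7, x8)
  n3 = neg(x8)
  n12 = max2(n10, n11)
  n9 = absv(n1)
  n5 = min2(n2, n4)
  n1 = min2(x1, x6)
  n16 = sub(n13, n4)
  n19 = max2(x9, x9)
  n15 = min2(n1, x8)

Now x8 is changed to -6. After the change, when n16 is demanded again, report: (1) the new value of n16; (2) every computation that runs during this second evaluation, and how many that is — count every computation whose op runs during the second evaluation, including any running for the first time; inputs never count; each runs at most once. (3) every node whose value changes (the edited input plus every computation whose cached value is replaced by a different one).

Demanding n16 again yields 6.
5 computations run: n4, n5, n7, n10, n16.
The nodes whose values change: x8, n4, n16.
Note where the cutoff bites: n11 is checked, finds nothing changed, and keeps its cache.

First demand of the output computes:
  n1 = min2(6, 6) = 6
  n2 = neg(6) = -6
  n4 = min2(6, -3) = -3
  n5 = min2(-6, -3) = -6
  n7 = min2(-3, -6) = -6
  n9 = absv(6) = 6
  n10 = min2(-6, -3) = -6
  n11 = max2(6, -6) = 6
  n12 = max2(-6, 6) = 6
  n13 = sub(6, 6) = 0
  n16 = sub(0, -3) = 3

After the edit, cleaning proceeds:
  n4: a read changed (x8 -3->-6) — executes, giving -6.
  n5: a read changed (n4 -3->-6) — executes, giving -6 — identical to its old value.
  n7: a read changed (n4 -3->-6) — executes, giving -6 — identical to its old value.
  n10: a read changed (x8 -3->-6) — executes, giving -6 — identical to its old value.
  n11: dirty, but its reads are unchanged (n9 unchanged, n10 unchanged); cached 6 stands.
  n12: dirty, but its reads are unchanged (n10 unchanged, n11 unchanged); cached 6 stands.
  n13: dirty, but its reads are unchanged (n11 unchanged, n12 unchanged); cached 0 stands.
  n16: a read changed (n4 -3->-6) — executes, giving 6.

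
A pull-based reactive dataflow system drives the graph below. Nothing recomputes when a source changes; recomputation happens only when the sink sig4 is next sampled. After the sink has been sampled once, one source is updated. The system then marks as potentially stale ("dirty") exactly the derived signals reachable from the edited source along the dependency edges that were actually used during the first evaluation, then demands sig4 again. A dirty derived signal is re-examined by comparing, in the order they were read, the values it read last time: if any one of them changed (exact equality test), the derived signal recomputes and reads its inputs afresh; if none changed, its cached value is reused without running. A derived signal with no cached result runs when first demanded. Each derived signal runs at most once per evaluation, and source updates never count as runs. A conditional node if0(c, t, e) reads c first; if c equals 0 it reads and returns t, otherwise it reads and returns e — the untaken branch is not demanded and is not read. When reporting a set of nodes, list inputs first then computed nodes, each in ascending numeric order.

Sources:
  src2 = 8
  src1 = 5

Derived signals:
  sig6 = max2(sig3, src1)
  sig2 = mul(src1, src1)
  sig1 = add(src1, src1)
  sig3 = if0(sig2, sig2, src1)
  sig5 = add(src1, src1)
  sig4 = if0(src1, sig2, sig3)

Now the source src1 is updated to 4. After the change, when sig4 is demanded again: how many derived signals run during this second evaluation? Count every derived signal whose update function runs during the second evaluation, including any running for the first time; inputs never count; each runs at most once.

First evaluation (everything demanded from the output):
  sig2 = mul(5, 5) = 25
  sig3 = if0(sig2=25 -> else branch src1) = 5
  sig4 = if0(src1=5 -> else branch sig3) = 5

Propagation after the edit:
  sig2: runs — src1 5->4; src1 5->4; result 16.
  sig3: runs — sig2 25->16; src1 5->4; result 4.
  sig4: runs — src1 5->4; sig3 5->4; result 4.

Derived signals that run: sig2, sig3, sig4 — 3 in total.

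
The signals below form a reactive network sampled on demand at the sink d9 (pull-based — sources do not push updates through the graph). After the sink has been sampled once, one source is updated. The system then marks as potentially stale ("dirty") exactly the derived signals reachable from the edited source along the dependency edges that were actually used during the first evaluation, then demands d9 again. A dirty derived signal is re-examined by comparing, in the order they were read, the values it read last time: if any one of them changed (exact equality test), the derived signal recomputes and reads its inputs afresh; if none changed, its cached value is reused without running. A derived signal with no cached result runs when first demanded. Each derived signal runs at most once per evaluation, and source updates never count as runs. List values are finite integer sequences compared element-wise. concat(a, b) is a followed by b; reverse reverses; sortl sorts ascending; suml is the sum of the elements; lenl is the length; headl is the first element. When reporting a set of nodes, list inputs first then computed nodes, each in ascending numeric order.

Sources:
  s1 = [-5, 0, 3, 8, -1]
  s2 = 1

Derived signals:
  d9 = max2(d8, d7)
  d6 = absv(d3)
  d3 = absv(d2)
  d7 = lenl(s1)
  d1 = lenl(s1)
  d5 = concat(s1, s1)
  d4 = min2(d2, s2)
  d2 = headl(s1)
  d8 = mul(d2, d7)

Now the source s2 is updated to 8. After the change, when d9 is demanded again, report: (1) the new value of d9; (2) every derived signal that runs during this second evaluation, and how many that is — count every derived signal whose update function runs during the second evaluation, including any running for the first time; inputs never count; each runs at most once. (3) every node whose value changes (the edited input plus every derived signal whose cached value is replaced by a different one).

Initial pass — values computed on the first demand:
  d2 = headl([-5, 0, 3, 8, -1]) = -5
  d7 = lenl([-5, 0, 3, 8, -1]) = 5
  d8 = mul(-5, 5) = -25
  d9 = max2(-25, 5) = 5

Second demand — change propagation:
  no demanded computation ever read s2, so the edit dirties nothing and nothing runs.

The important point: nothing the output needs ever reads s2, so the edit is invisible to it.

d9 now evaluates to 5.
Run set: none (0 run).
Changed values: s2.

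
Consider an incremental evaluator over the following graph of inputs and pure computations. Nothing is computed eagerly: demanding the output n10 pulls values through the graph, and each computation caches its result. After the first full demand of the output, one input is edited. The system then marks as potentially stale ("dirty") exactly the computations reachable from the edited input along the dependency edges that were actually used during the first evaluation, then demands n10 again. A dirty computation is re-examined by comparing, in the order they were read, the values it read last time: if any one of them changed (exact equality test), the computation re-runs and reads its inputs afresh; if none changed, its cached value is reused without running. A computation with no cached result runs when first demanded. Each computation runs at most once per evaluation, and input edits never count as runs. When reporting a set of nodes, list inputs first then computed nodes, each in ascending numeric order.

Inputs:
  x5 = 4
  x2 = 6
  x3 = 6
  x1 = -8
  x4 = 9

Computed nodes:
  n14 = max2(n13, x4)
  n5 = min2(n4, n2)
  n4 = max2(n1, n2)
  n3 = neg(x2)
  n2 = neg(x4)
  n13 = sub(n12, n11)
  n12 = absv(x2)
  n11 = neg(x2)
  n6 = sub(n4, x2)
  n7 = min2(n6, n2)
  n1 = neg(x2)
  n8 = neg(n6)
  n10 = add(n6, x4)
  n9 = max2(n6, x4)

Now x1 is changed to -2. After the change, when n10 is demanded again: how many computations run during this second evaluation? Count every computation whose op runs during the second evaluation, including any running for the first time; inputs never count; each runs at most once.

Run set: none (0 run).
The important point: nothing the output needs ever reads x1, so the edit is invisible to it.

Initial pass — values computed on the first demand:
  n1 = neg(6) = -6
  n2 = neg(9) = -9
  n4 = max2(-6, -9) = -6
  n6 = sub(-6, 6) = -12
  n10 = add(-12, 9) = -3

Second demand — change propagation:
  no demanded computation ever read x1, so the edit dirties nothing and nothing runs.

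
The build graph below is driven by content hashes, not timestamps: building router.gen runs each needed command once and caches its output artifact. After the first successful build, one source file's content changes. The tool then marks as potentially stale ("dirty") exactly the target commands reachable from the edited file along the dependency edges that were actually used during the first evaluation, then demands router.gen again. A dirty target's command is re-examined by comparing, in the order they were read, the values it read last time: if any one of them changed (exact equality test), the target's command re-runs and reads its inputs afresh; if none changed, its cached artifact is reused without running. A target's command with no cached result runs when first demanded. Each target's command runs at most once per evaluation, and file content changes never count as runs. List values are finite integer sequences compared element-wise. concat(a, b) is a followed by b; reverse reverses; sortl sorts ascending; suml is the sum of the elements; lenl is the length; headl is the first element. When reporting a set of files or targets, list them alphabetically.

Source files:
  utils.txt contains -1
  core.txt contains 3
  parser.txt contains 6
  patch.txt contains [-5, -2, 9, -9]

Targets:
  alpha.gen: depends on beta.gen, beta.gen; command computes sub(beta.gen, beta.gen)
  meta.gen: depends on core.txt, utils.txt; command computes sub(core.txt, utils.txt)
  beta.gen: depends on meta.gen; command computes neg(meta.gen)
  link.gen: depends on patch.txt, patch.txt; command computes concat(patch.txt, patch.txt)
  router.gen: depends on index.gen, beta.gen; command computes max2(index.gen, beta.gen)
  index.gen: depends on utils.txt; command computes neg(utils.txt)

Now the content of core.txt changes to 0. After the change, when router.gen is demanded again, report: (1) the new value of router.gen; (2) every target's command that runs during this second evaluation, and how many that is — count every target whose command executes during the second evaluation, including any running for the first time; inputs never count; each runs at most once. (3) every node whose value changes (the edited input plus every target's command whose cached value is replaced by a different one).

router.gen now evaluates to 1.
Run set: beta.gen, meta.gen, router.gen (3 run).
Changed values: beta.gen, core.txt, meta.gen.

Initial pass — values computed on the first demand:
  index.gen = neg(-1) = 1
  meta.gen = sub(3, -1) = 4
  beta.gen = neg(4) = -4
  router.gen = max2(1, -4) = 1

Second demand — change propagation:
  meta.gen: re-runs because core.txt 3->0; new result 1.
  beta.gen: re-runs because meta.gen 4->1; new result -1.
  router.gen: re-runs because beta.gen -4->-1; new result 1 (unchanged).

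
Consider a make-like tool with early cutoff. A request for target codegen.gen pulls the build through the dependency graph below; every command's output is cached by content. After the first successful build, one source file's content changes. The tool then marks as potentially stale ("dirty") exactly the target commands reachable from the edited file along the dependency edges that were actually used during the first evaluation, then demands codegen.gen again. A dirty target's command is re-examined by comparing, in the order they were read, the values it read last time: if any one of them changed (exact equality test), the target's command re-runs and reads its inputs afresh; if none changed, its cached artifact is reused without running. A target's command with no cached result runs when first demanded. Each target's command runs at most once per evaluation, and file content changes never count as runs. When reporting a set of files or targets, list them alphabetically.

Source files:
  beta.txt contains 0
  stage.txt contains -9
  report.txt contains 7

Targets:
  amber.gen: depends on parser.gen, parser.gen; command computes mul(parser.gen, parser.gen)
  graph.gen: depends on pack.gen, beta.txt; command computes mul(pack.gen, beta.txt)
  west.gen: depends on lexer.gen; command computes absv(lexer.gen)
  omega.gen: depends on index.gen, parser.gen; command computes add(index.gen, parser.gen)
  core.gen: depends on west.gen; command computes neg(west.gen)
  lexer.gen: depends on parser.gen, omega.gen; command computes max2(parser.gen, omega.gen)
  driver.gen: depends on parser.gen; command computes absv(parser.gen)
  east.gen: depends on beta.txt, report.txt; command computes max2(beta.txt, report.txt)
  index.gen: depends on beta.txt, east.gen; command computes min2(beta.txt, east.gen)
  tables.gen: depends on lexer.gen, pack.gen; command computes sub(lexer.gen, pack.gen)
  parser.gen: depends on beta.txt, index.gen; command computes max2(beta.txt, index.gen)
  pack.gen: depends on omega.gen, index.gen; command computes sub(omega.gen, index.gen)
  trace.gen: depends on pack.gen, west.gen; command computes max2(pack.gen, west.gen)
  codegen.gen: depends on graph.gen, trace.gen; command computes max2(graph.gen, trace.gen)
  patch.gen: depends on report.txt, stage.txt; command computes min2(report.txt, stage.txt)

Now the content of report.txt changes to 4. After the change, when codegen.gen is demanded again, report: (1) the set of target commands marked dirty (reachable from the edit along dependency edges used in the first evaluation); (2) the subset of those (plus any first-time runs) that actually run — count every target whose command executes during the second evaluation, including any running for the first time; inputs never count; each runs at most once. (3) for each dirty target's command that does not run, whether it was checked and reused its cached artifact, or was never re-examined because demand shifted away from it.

The edit dirties: codegen.gen, east.gen, graph.gen, index.gen, lexer.gen, omega.gen, pack.gen, parser.gen, trace.gen, west.gen.
2 target commands run: east.gen, index.gen.
Cache hits after checking: codegen.gen, graph.gen, lexer.gen, omega.gen, pack.gen, parser.gen, trace.gen, west.gen.
Note the absorption at index.gen: it re-runs yet its value is the same, leaving the output's value untouched.

First demand of the output computes:
  east.gen = max2(0, 7) = 7
  index.gen = min2(0, 7) = 0
  parser.gen = max2(0, 0) = 0
  omega.gen = add(0, 0) = 0
  lexer.gen = max2(0, 0) = 0
  pack.gen = sub(0, 0) = 0
  graph.gen = mul(0, 0) = 0
  west.gen = absv(0) = 0
  trace.gen = max2(0, 0) = 0
  codegen.gen = max2(0, 0) = 0

After the edit, cleaning proceeds:
  east.gen: a read changed (report.txt 7->4) — executes, giving 4.
  index.gen: a read changed (east.gen 7->4) — executes, giving 0 — identical to its old value.
  parser.gen: dirty, but its reads are unchanged (beta.txt unchanged, index.gen unchanged); cached 0 stands.
  omega.gen: dirty, but its reads are unchanged (index.gen unchanged, parser.gen unchanged); cached 0 stands.
  lexer.gen: dirty, but its reads are unchanged (parser.gen unchanged, omega.gen unchanged); cached 0 stands.
  pack.gen: dirty, but its reads are unchanged (omega.gen unchanged, index.gen unchanged); cached 0 stands.
  graph.gen: dirty, but its reads are unchanged (pack.gen unchanged, beta.txt unchanged); cached 0 stands.
  west.gen: dirty, but its reads are unchanged (lexer.gen unchanged); cached 0 stands.
  trace.gen: dirty, but its reads are unchanged (pack.gen unchanged, west.gen unchanged); cached 0 stands.
  codegen.gen: dirty, but its reads are unchanged (graph.gen unchanged, trace.gen unchanged); cached 0 stands.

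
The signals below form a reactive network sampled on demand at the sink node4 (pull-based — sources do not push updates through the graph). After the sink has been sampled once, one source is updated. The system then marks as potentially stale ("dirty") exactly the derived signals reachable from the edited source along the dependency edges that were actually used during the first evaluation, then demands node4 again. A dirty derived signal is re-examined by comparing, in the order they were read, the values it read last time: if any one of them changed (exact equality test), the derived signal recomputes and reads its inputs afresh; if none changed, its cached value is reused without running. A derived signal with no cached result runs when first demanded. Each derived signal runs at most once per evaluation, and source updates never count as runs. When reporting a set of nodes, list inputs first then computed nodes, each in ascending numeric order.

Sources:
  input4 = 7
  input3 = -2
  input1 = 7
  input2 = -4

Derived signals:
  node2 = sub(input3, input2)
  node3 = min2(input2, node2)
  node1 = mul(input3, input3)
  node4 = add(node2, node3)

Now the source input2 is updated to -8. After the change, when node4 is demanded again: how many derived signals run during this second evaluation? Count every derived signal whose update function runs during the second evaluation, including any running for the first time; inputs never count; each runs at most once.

Initial pass — values computed on the first demand:
  node2 = sub(-2, -4) = 2
  node3 = min2(-4, 2) = -4
  node4 = add(2, -4) = -2

Second demand — change propagation:
  node2: re-runs because input2 -4->-8; new result 6.
  node3: re-runs because input2 -4->-8; node2 2->6; new result -8.
  node4: re-runs because node2 2->6; node3 -4->-8; new result -2 (unchanged).

Run set: node2, node3, node4 (3 run).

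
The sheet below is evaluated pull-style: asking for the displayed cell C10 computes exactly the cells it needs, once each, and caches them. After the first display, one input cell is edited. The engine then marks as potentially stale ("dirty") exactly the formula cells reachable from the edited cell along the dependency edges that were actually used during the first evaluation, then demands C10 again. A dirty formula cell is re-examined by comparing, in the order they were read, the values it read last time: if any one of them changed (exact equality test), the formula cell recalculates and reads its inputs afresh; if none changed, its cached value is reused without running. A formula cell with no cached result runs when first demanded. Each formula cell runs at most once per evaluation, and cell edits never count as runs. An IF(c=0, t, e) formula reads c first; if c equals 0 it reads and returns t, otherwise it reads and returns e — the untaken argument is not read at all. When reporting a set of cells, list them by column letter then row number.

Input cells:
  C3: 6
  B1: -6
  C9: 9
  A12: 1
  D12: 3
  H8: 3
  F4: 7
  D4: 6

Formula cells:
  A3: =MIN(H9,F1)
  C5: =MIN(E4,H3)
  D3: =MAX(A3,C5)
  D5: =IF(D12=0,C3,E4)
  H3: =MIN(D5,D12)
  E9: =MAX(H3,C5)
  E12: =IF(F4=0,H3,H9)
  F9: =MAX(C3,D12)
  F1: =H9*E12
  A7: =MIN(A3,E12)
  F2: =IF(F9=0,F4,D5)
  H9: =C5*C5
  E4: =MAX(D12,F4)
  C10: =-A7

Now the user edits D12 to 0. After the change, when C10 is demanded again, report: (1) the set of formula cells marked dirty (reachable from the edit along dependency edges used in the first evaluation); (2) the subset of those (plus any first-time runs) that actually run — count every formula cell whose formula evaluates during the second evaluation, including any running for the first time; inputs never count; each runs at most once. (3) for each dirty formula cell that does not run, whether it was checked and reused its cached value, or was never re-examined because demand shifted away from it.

First demand of the output computes:
  E4 = MAX(3, 7) = 7
  D5 = IF(D12=0: D12=3 -> else branch E4) = 7
  H3 = MIN(7, 3) = 3
  C5 = MIN(7, 3) = 3
  H9 = 3 * 3 = 9
  E12 = IF(F4=0: F4=7 -> else branch H9) = 9
  F1 = 9 * 9 = 81
  A3 = MIN(9, 81) = 9
  A7 = MIN(9, 9) = 9
  C10 = -(9) = -9

After the edit, cleaning proceeds:
  E4: a read changed (D12 3->0) — executes, giving 7 — identical to its old value.
  D5: a read changed (D12 3->0) — executes, giving 6.
  H3: a read changed (D5 7->6; D12 3->0) — executes, giving 0.
  C5: a read changed (H3 3->0) — executes, giving 0.
  H9: a read changed (C5 3->0; C5 3->0) — executes, giving 0.
  E12: a read changed (H9 9->0) — executes, giving 0.
  F1: a read changed (H9 9->0; E12 9->0) — executes, giving 0.
  A3: a read changed (H9 9->0; F1 81->0) — executes, giving 0.
  A7: a read changed (A3 9->0; E12 9->0) — executes, giving 0.
  C10: a read changed (A7 9->0) — executes, giving 0.

The edit dirties: A3, A7, C5, C10, D5, E4, E12, F1, H3, H9.
10 formula cells run: A3, A7, C5, C10, D5, E4, E12, F1, H3, H9.
No dirty formula cell escaped a run.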